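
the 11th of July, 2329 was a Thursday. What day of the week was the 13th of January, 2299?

Count forward from the earlier date (January 13, 2299) to the later (July 11, 2329):
From January 13, 2299 to January 13, 2329: 30 years, of which 7 contain a Feb 29 — 23×365 + 7×366 = 10957 days.
(2300 is not a leap year (divisible by 100 but not 400).)
January 2329: 31 − 13 = 18 days remain.
Then February 2329 (28), March (31), April (30), May (31), June (30): 28 + 31 + 30 + 31 + 30 = 150 days.
July 1–11, 2329: 11 days.
Residual: 179 days.
Total: 11136 days.
11136 mod 7 = 6, so 6 days before Thursday is Friday.

Friday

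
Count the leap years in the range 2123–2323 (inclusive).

48

Years divisible by 4: 2124, 2128, …, 2320 — 50 in all.
Of these, 2200, 2300 are divisible by 100 but not 400, so not leap.
Leap years: 50 − 2 = 48.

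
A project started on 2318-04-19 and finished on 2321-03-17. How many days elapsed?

April 19, 2318 → April 19, 2319: 365 days.
April 19, 2319 → April 19, 2320: 366 days (2320 is a leap year).
April 2320: 30 − 19 = 11 days remain.
Then 10 full months totalling 304 days.
March 1–17, 2321: 17 days.
Residual: 332 days.
Total: 1063 days.

1063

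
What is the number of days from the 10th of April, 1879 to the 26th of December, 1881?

991

April 10, 1879 → April 10, 1880: 366 days (1880 is a leap year).
April 10, 1880 → April 10, 1881: 365 days.
April 1881: 30 − 10 = 20 days remain.
Then May (31), June (30), July (31), August (31), September (30), October (31), November (30): 31 + 30 + 31 + 31 + 30 + 31 + 30 = 214 days.
December 1–26, 1881: 26 days.
Residual: 260 days.
Total: 991 days.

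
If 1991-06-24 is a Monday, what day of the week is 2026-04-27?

From June 24, 1991 to June 24, 2025: 34 years, of which 9 contain a Feb 29 — 25×365 + 9×366 = 12419 days.
(2000 is a leap year (divisible by 400).)
June 2025: 30 − 24 = 6 days remain.
Then 9 full months totalling 274 days.
April 1–27, 2026: 27 days.
Residual: 307 days.
Total: 12726 days.
12726 is a multiple of 7, so 2026-04-27 falls on the same weekday: Monday.

Monday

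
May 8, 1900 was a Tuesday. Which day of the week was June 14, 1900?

Thursday

May 1900: 31 − 8 = 23 days remain.
June 1–14, 1900: 14 days.
Total: 23 + 14 = 37 days.
37 mod 7 = 2, so 2 days after Tuesday is Thursday.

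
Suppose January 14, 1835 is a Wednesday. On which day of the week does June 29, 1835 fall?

Monday

January 1835: 31 − 14 = 17 days remain.
Then February 1835 (28), March (31), April (30), May (31): 28 + 31 + 30 + 31 = 120 days.
June 1–29, 1835: 29 days.
Total: 17 + 120 + 29 = 166 days.
166 mod 7 = 5, so 5 days after Wednesday is Monday.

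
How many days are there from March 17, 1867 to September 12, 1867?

179

March 1867: 31 − 17 = 14 days remain.
Then April (30), May (31), June (30), July (31), August (31): 30 + 31 + 30 + 31 + 31 = 153 days.
September 1–12, 1867: 12 days.
Total: 14 + 153 + 12 = 179 days.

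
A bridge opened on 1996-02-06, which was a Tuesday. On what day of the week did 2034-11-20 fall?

From February 6, 1996 to February 6, 2034: 38 years, of which 10 contain a Feb 29 — 28×365 + 10×366 = 13880 days.
(2000 is a leap year (divisible by 400).)
February 2034: 28 − 6 = 22 days remain (2034 is not a leap year, so February has 28 days).
Then March (31), April (30), May (31), June (30), July (31), August (31), September (30), October (31): 31 + 30 + 31 + 30 + 31 + 31 + 30 + 31 = 245 days.
November 1–20, 2034: 20 days.
Residual: 287 days.
Total: 14167 days.
14167 mod 7 = 6, so 6 days after Tuesday is Monday.

Monday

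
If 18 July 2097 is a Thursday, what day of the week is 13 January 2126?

Sunday

From July 18, 2097 to July 18, 2125: 28 years, of which 6 contain a Feb 29 — 22×365 + 6×366 = 10226 days.
(2100 is not a leap year (divisible by 100 but not 400).)
July 2125: 31 − 18 = 13 days remain.
Then August (31), September (30), October (31), November (30), December (31): 31 + 30 + 31 + 30 + 31 = 153 days.
January 1–13, 2126: 13 days.
Residual: 179 days.
Total: 10405 days.
10405 mod 7 = 3, so 3 days after Thursday is Sunday.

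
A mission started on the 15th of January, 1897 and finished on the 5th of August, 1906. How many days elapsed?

Day-of-year of January 15, 1897: 15.
Day-of-year of August 5, 1906: 217.
1897 has 365 days, so 365 − 15 = 350 days remain in 1897.
Full years 1898–1905: 7 common + 1 leap = 7×365 + 1×366 = 2921 days.
Total: 350 + 2921 + 217 = 3488 days.

3488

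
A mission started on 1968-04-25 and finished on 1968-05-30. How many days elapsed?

April 1968: 30 − 25 = 5 days remain.
May 1–30, 1968: 30 days.
Total: 5 + 30 = 35 days.

35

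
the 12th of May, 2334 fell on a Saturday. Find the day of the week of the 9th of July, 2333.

Sunday

Count forward from the earlier date (July 9, 2333) to the later (May 12, 2334):
Day-of-year of July 9, 2333: 190.
Day-of-year of May 12, 2334: 132.
2333 has 365 days, so 365 − 190 = 175 days remain in 2333.
Total: 175 + 132 = 307 days.
307 mod 7 = 6, so 6 days before Saturday is Sunday.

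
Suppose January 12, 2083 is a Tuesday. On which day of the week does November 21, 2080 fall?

Thursday

Count forward from the earlier date (November 21, 2080) to the later (January 12, 2083):
Day-of-year of November 21, 2080: 326.
Day-of-year of January 12, 2083: 12.
2080 has 366 days, so 366 − 326 = 40 days remain in 2080.
Full years: 2081: 365; 2082: 365. Sum = 730.
Total: 40 + 730 + 12 = 782 days.
782 mod 7 = 5, so 5 days before Tuesday is Thursday.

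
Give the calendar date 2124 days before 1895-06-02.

1889-08-08

Count 2124 days before June 2, 1895:
Day-of-year of August 8, 1889: 220.
Day-of-year of June 2, 1895: 153.
1889 has 365 days, so 365 − 220 = 145 days remain in 1889.
Full years: 1890: 365; 1891: 365; 1892: 366; 1893: 365; 1894: 365. Sum = 1826.
Total: 145 + 1826 + 153 = 2124 days.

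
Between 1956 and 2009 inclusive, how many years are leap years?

Years divisible by 4: 1956, 1960, …, 2008 — 14 in all.
2000 is divisible by 400, so still leap.
No century exceptions apply. Count: 14.

14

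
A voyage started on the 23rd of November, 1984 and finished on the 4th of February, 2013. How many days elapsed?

10300

Day-of-year of November 23, 1984: 328.
Day-of-year of February 4, 2013: 35.
1984 has 366 days, so 366 − 328 = 38 days remain in 1984.
Full years 1985–2012: 21 common + 7 leap = 21×365 + 7×366 = 10227 days.
Total: 38 + 10227 + 35 = 10300 days.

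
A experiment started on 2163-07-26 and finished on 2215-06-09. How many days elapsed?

From July 26, 2163 to July 26, 2214: 51 years, of which 12 contain a Feb 29 — 39×365 + 12×366 = 18627 days.
(2200 is not a leap year (divisible by 100 but not 400).)
July 2214: 31 − 26 = 5 days remain.
Then 10 full months totalling 304 days.
June 1–9, 2215: 9 days.
Residual: 318 days.
Total: 18945 days.

18945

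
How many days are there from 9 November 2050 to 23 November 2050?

14

Within November 2050: 23 − 9 = 14 days.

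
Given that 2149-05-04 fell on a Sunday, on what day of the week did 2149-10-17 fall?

Friday

May 2149: 31 − 4 = 27 days remain.
Then June (30), July (31), August (31), September (30): 30 + 31 + 31 + 30 = 122 days.
October 1–17, 2149: 17 days.
Total: 27 + 122 + 17 = 166 days.
166 mod 7 = 5, so 5 days after Sunday is Friday.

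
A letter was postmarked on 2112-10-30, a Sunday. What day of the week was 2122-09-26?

Saturday

From October 30, 2112 to October 30, 2121: 9 years, of which 2 contain a Feb 29 — 7×365 + 2×366 = 3287 days.
October 2121: 31 − 30 = 1 day remains.
Then 10 full months totalling 304 days.
September 1–26, 2122: 26 days.
Residual: 331 days.
Total: 3618 days.
3618 mod 7 = 6, so 6 days after Sunday is Saturday.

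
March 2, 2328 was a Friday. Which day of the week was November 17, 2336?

Tuesday

Day-of-year of March 2, 2328: 62.
Day-of-year of November 17, 2336: 322.
2328 has 366 days, so 366 − 62 = 304 days remain in 2328.
Full years 2329–2335: 6 common + 1 leap = 6×365 + 1×366 = 2556 days.
Total: 304 + 2556 + 322 = 3182 days.
3182 mod 7 = 4, so 4 days after Friday is Tuesday.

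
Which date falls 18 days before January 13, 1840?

December 26, 1839

Count 18 days before January 13, 1840:
Day-of-year of December 26, 1839: 360.
Day-of-year of January 13, 1840: 13.
1839 has 365 days, so 365 − 360 = 5 days remain in 1839.
Total: 5 + 13 = 18 days.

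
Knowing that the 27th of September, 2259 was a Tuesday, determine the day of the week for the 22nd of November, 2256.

Count forward from the earlier date (November 22, 2256) to the later (September 27, 2259):
November 22, 2256 → November 22, 2257: 365 days.
November 22, 2257 → November 22, 2258: 365 days.
November 2258: 30 − 22 = 8 days remain.
Then 9 full months totalling 274 days.
September 1–27, 2259: 27 days.
Residual: 309 days.
Total: 1039 days.
1039 mod 7 = 3, so 3 days before Tuesday is Saturday.

Saturday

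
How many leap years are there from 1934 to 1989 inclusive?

14

Years divisible by 4: 1936, 1940, …, 1988 — 14 in all.
No century exceptions apply. Count: 14.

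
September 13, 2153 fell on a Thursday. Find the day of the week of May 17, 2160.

Day-of-year of September 13, 2153: 256.
Day-of-year of May 17, 2160: 138.
2153 has 365 days, so 365 − 256 = 109 days remain in 2153.
Full years: 2154: 365; 2155: 365; 2156: 366; 2157: 365; 2158: 365; 2159: 365. Sum = 2191.
Total: 109 + 2191 + 138 = 2438 days.
2438 mod 7 = 2, so 2 days after Thursday is Saturday.

Saturday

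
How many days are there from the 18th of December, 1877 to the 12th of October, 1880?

1029

Day-of-year of December 18, 1877: 352.
Day-of-year of October 12, 1880: 286.
1877 has 365 days, so 365 − 352 = 13 days remain in 1877.
Full years: 1878: 365; 1879: 365. Sum = 730.
Total: 13 + 730 + 286 = 1029 days.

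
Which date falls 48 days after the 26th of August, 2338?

the 13th of October, 2338

Count 48 days after August 26, 2338:
August 2338: 31 − 26 = 5 days remain.
Then September (30): 30 days.
October 1–13, 2338: 13 days.
Total: 5 + 30 + 13 = 48 days.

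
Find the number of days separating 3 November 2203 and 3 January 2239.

From November 3, 2203 to November 3, 2238: 35 years, of which 9 contain a Feb 29 — 26×365 + 9×366 = 12784 days.
November 2238: 30 − 3 = 27 days remain.
Then December (31): 31 days.
January 1–3, 2239: 3 days.
Residual: 61 days.
Total: 12845 days.

12845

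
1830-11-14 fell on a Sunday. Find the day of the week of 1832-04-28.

November 14, 1830 → November 14, 1831: 365 days.
November 1831: 30 − 14 = 16 days remain.
Then December (31), January (31), February 1832 (29), March (31): 31 + 31 + 29 + 31 = 122 days.
April 1–28, 1832: 28 days.
Residual: 166 days.
Total: 531 days.
531 mod 7 = 6, so 6 days after Sunday is Saturday.

Saturday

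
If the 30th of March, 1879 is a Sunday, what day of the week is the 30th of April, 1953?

Thursday

From March 30, 1879 to March 30, 1953: 74 years, of which 18 contain a Feb 29 — 56×365 + 18×366 = 27028 days.
(1900 is not a leap year (divisible by 100 but not 400).)
March 1953: 31 − 30 = 1 day remains.
April 1–30, 1953: 30 days.
Residual: 31 days.
Total: 27059 days.
27059 mod 7 = 4, so 4 days after Sunday is Thursday.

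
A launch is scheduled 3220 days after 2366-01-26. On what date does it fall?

2374-11-20

Count 3220 days after January 26, 2366:
Day-of-year of January 26, 2366: 26.
Day-of-year of November 20, 2374: 324.
2366 has 365 days, so 365 − 26 = 339 days remain in 2366.
Full years 2367–2373: 5 common + 2 leap = 5×365 + 2×366 = 2557 days.
Total: 339 + 2557 + 324 = 3220 days.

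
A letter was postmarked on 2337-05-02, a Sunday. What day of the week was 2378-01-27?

From May 2, 2337 to May 2, 2377: 40 years, of which 10 contain a Feb 29 — 30×365 + 10×366 = 14610 days.
May 2377: 31 − 2 = 29 days remain.
Then June (30), July (31), August (31), September (30), October (31), November (30), December (31): 30 + 31 + 31 + 30 + 31 + 30 + 31 = 214 days.
January 1–27, 2378: 27 days.
Residual: 270 days.
Total: 14880 days.
14880 mod 7 = 5, so 5 days after Sunday is Friday.

Friday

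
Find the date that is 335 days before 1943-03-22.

1942-04-21

Count 335 days before March 22, 1943:
April 1942: 30 − 21 = 9 days remain.
Then 10 full months totalling 304 days.
March 1–22, 1943: 22 days.
Residual: 335 days.
Total: 335 days.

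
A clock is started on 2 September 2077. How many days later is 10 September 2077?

Within September 2077: 10 − 2 = 8 days.

8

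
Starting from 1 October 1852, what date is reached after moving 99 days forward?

8 January 1853

Count 99 days after October 1, 1852:
Day-of-year of October 1, 1852: 275.
Day-of-year of January 8, 1853: 8.
1852 has 366 days, so 366 − 275 = 91 days remain in 1852.
Total: 91 + 8 = 99 days.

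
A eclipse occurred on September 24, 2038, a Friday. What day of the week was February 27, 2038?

Count forward from the earlier date (February 27, 2038) to the later (September 24, 2038):
February 2038: 28 − 27 = 1 day remains (2038 is not a leap year, so February has 28 days).
Then March (31), April (30), May (31), June (30), July (31), August (31): 31 + 30 + 31 + 30 + 31 + 31 = 184 days.
September 1–24, 2038: 24 days.
Total: 1 + 184 + 24 = 209 days.
209 mod 7 = 6, so 6 days before Friday is Saturday.

Saturday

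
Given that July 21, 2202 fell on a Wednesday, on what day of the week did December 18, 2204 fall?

Tuesday

July 2202: 31 − 21 = 10 days remain.
Then 28 full months totalling 853 days.
December 1–18, 2204: 18 days.
Total: 10 + 853 + 18 = 881 days.
881 mod 7 = 6, so 6 days after Wednesday is Tuesday.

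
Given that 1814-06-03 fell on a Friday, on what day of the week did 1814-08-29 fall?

June 1814: 30 − 3 = 27 days remain.
Then July (31): 31 days.
August 1–29, 1814: 29 days.
Total: 27 + 31 + 29 = 87 days.
87 mod 7 = 3, so 3 days after Friday is Monday.

Monday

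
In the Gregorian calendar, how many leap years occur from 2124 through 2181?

Years divisible by 4: 2124, 2128, …, 2180 — 15 in all.
No century exceptions apply. Count: 15.

15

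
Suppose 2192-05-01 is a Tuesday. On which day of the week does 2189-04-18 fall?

Count forward from the earlier date (April 18, 2189) to the later (May 1, 2192):
Day-of-year of April 18, 2189: 108.
Day-of-year of May 1, 2192: 122.
2189 has 365 days, so 365 − 108 = 257 days remain in 2189.
Full years: 2190: 365; 2191: 365. Sum = 730.
Total: 257 + 730 + 122 = 1109 days.
1109 mod 7 = 3, so 3 days before Tuesday is Saturday.

Saturday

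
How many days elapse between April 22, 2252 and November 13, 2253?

570

April 22, 2252 → April 22, 2253: 365 days.
April 2253: 30 − 22 = 8 days remain.
Then May (31), June (30), July (31), August (31), September (30), October (31): 31 + 30 + 31 + 31 + 30 + 31 = 184 days.
November 1–13, 2253: 13 days.
Residual: 205 days.
Total: 570 days.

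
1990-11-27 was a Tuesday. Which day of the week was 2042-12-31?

Wednesday

From November 27, 1990 to November 27, 2042: 52 years, of which 13 contain a Feb 29 — 39×365 + 13×366 = 18993 days.
(2000 is a leap year (divisible by 400).)
November 2042: 30 − 27 = 3 days remain.
December 1–31, 2042: 31 days.
Residual: 34 days.
Total: 19027 days.
19027 mod 7 = 1, so 1 day after Tuesday is Wednesday.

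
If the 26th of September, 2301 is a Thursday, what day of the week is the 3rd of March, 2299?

Friday

Count forward from the earlier date (March 3, 2299) to the later (September 26, 2301):
March 2299: 31 − 3 = 28 days remain.
Then 29 full months totalling 883 days.
September 1–26, 2301: 26 days.
Total: 28 + 883 + 26 = 937 days.
937 mod 7 = 6, so 6 days before Thursday is Friday.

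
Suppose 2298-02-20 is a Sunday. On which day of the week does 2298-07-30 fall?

Saturday

February 2298: 28 − 20 = 8 days remain (2298 is not a leap year, so February has 28 days).
Then March (31), April (30), May (31), June (30): 31 + 30 + 31 + 30 = 122 days.
July 1–30, 2298: 30 days.
Total: 8 + 122 + 30 = 160 days.
160 mod 7 = 6, so 6 days after Sunday is Saturday.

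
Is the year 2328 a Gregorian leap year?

Yes

2328 is a leap year.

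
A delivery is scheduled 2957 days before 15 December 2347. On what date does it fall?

10 November 2339

Count 2957 days before December 15, 2347:
Day-of-year of November 10, 2339: 314.
Day-of-year of December 15, 2347: 349.
2339 has 365 days, so 365 − 314 = 51 days remain in 2339.
Full years 2340–2346: 5 common + 2 leap = 5×365 + 2×366 = 2557 days.
Total: 51 + 2557 + 349 = 2957 days.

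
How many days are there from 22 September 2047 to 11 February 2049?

September 2047: 30 − 22 = 8 days remain.
Then 16 full months totalling 489 days.
February 1–11, 2049: 11 days (2049 is not a leap year).
Total: 8 + 489 + 11 = 508 days.

508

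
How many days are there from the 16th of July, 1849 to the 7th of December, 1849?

July 1849: 31 − 16 = 15 days remain.
Then August (31), September (30), October (31), November (30): 31 + 30 + 31 + 30 = 122 days.
December 1–7, 1849: 7 days.
Total: 15 + 122 + 7 = 144 days.

144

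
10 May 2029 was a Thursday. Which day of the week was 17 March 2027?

Wednesday

Count forward from the earlier date (March 17, 2027) to the later (May 10, 2029):
March 2027: 31 − 17 = 14 days remain.
Then 25 full months totalling 761 days.
May 1–10, 2029: 10 days.
Total: 14 + 761 + 10 = 785 days.
785 mod 7 = 1, so 1 day before Thursday is Wednesday.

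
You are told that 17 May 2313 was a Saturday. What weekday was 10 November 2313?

Monday

May 2313: 31 − 17 = 14 days remain.
Then June (30), July (31), August (31), September (30), October (31): 30 + 31 + 31 + 30 + 31 = 153 days.
November 1–10, 2313: 10 days.
Total: 14 + 153 + 10 = 177 days.
177 mod 7 = 2, so 2 days after Saturday is Monday.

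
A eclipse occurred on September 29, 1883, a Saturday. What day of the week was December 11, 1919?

Thursday

From September 29, 1883 to September 29, 1919: 36 years, of which 8 contain a Feb 29 — 28×365 + 8×366 = 13148 days.
(1900 is not a leap year (divisible by 100 but not 400).)
September 1919: 30 − 29 = 1 day remains.
Then October (31), November (30): 31 + 30 = 61 days.
December 1–11, 1919: 11 days.
Residual: 73 days.
Total: 13221 days.
13221 mod 7 = 5, so 5 days after Saturday is Thursday.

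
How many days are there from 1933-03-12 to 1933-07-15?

March 1933: 31 − 12 = 19 days remain.
Then April (30), May (31), June (30): 30 + 31 + 30 = 91 days.
July 1–15, 1933: 15 days.
Total: 19 + 91 + 15 = 125 days.

125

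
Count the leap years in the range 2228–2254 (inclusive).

7

Years divisible by 4 in [2228, 2254]: 2228, 2232, 2236, 2240, 2244, 2248, 2252.
No century exceptions apply. Count: 7.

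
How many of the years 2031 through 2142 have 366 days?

Years divisible by 4: 2032, 2036, …, 2140 — 28 in all.
Of these, 2100 is divisible by 100 but not 400, so not leap.
Leap years: 28 − 1 = 27.

27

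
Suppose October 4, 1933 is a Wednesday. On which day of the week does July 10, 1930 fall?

Count forward from the earlier date (July 10, 1930) to the later (October 4, 1933):
July 10, 1930 → July 10, 1931: 365 days.
July 10, 1931 → July 10, 1932: 366 days (1932 is a leap year).
July 10, 1932 → July 10, 1933: 365 days.
July 1933: 31 − 10 = 21 days remain.
Then August (31), September (30): 31 + 30 = 61 days.
October 1–4, 1933: 4 days.
Residual: 86 days.
Total: 1182 days.
1182 mod 7 = 6, so 6 days before Wednesday is Thursday.

Thursday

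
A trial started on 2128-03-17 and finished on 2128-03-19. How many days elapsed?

2

Within March 2128: 19 − 17 = 2 days.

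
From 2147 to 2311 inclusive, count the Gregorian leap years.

Years divisible by 4: 2148, 2152, …, 2308 — 41 in all.
Of these, 2200, 2300 are divisible by 100 but not 400, so not leap.
Leap years: 41 − 2 = 39.

39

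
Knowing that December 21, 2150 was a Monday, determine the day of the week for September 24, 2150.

Count forward from the earlier date (September 24, 2150) to the later (December 21, 2150):
September 2150: 30 − 24 = 6 days remain.
Then October (31), November (30): 31 + 30 = 61 days.
December 1–21, 2150: 21 days.
Total: 6 + 61 + 21 = 88 days.
88 mod 7 = 4, so 4 days before Monday is Thursday.

Thursday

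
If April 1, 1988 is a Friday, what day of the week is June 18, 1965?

Friday

Count forward from the earlier date (June 18, 1965) to the later (April 1, 1988):
From June 18, 1965 to June 18, 1987: 22 years, of which 5 contain a Feb 29 — 17×365 + 5×366 = 8035 days.
June 1987: 30 − 18 = 12 days remain.
Then 9 full months totalling 275 days.
April 1, 1988: 1 day.
Residual: 288 days.
Total: 8323 days.
8323 is a multiple of 7, so June 18, 1965 falls on the same weekday: Friday.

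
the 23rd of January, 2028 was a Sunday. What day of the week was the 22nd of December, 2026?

Count forward from the earlier date (December 22, 2026) to the later (January 23, 2028):
December 22, 2026 → December 22, 2027: 365 days.
December 2027: 31 − 22 = 9 days remain.
January 1–23, 2028: 23 days.
Residual: 32 days.
Total: 397 days.
397 mod 7 = 5, so 5 days before Sunday is Tuesday.

Tuesday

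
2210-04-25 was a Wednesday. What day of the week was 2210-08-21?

Tuesday

April 2210: 30 − 25 = 5 days remain.
Then May (31), June (30), July (31): 31 + 30 + 31 = 92 days.
August 1–21, 2210: 21 days.
Total: 5 + 92 + 21 = 118 days.
118 mod 7 = 6, so 6 days after Wednesday is Tuesday.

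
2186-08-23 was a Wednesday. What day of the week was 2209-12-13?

From August 23, 2186 to August 23, 2209: 23 years, of which 5 contain a Feb 29 — 18×365 + 5×366 = 8400 days.
(2200 is not a leap year (divisible by 100 but not 400).)
August 2209: 31 − 23 = 8 days remain.
Then September (30), October (31), November (30): 30 + 31 + 30 = 91 days.
December 1–13, 2209: 13 days.
Residual: 112 days.
Total: 8512 days.
8512 is a multiple of 7, so 2209-12-13 falls on the same weekday: Wednesday.

Wednesday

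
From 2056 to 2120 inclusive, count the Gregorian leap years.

16

Years divisible by 4: 2056, 2060, …, 2120 — 17 in all.
Of these, 2100 is divisible by 100 but not 400, so not leap.
Leap years: 17 − 1 = 16.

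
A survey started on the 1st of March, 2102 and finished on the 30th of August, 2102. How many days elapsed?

March 2102: 31 − 1 = 30 days remain.
Then April (30), May (31), June (30), July (31): 30 + 31 + 30 + 31 = 122 days.
August 1–30, 2102: 30 days.
Total: 30 + 122 + 30 = 182 days.

182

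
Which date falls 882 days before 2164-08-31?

2162-04-02

Count 882 days before August 31, 2164:
April 2, 2162 → April 2, 2163: 365 days.
April 2, 2163 → April 2, 2164: 366 days (2164 is a leap year).
April 2164: 30 − 2 = 28 days remain.
Then May (31), June (30), July (31): 31 + 30 + 31 = 92 days.
August 1–31, 2164: 31 days.
Residual: 151 days.
Total: 882 days.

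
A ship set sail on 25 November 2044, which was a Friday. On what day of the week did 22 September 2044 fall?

Thursday

Count forward from the earlier date (September 22, 2044) to the later (November 25, 2044):
September 2044: 30 − 22 = 8 days remain.
Then October (31): 31 days.
November 1–25, 2044: 25 days.
Total: 8 + 31 + 25 = 64 days.
64 mod 7 = 1, so 1 day before Friday is Thursday.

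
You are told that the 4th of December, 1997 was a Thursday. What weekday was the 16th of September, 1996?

Monday

Count forward from the earlier date (September 16, 1996) to the later (December 4, 1997):
September 16, 1996 → September 16, 1997: 365 days.
September 1997: 30 − 16 = 14 days remain.
Then October (31), November (30): 31 + 30 = 61 days.
December 1–4, 1997: 4 days.
Residual: 79 days.
Total: 444 days.
444 mod 7 = 3, so 3 days before Thursday is Monday.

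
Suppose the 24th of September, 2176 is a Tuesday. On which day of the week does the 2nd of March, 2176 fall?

Saturday

Count forward from the earlier date (March 2, 2176) to the later (September 24, 2176):
March 2176: 31 − 2 = 29 days remain.
Then April (30), May (31), June (30), July (31), August (31): 30 + 31 + 30 + 31 + 31 = 153 days.
September 1–24, 2176: 24 days.
Total: 29 + 153 + 24 = 206 days.
206 mod 7 = 3, so 3 days before Tuesday is Saturday.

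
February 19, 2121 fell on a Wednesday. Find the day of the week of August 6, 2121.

February 2121: 28 − 19 = 9 days remain (2121 is not a leap year, so February has 28 days).
Then March (31), April (30), May (31), June (30), July (31): 31 + 30 + 31 + 30 + 31 = 153 days.
August 1–6, 2121: 6 days.
Total: 9 + 153 + 6 = 168 days.
168 is a multiple of 7, so August 6, 2121 falls on the same weekday: Wednesday.

Wednesday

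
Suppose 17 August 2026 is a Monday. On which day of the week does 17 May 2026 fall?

Count forward from the earlier date (May 17, 2026) to the later (August 17, 2026):
May 2026: 31 − 17 = 14 days remain.
Then June (30), July (31): 30 + 31 = 61 days.
August 1–17, 2026: 17 days.
Total: 14 + 61 + 17 = 92 days.
92 mod 7 = 1, so 1 day before Monday is Sunday.

Sunday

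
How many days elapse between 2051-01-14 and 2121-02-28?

Day-of-year of January 14, 2051: 14.
Day-of-year of February 28, 2121: 59.
2051 has 365 days, so 365 − 14 = 351 days remain in 2051.
Full years 2052–2120: 52 common + 17 leap = 52×365 + 17×366 = 25202 days.
Total: 351 + 25202 + 59 = 25612 days.

25612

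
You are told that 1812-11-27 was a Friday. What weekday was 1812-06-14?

Sunday

Count forward from the earlier date (June 14, 1812) to the later (November 27, 1812):
June 1812: 30 − 14 = 16 days remain.
Then July (31), August (31), September (30), October (31): 31 + 31 + 30 + 31 = 123 days.
November 1–27, 1812: 27 days.
Total: 16 + 123 + 27 = 166 days.
166 mod 7 = 5, so 5 days before Friday is Sunday.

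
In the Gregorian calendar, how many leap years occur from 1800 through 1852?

13

Years divisible by 4: 1800, 1804, …, 1852 — 14 in all.
Of these, 1800 is divisible by 100 but not 400, so not leap.
Leap years: 14 − 1 = 13.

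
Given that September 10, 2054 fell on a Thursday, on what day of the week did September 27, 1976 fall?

Count forward from the earlier date (September 27, 1976) to the later (September 10, 2054):
From September 27, 1976 to September 27, 2053: 77 years, of which 19 contain a Feb 29 — 58×365 + 19×366 = 28124 days.
(2000 is a leap year (divisible by 400).)
September 2053: 30 − 27 = 3 days remain.
Then 11 full months totalling 335 days.
September 1–10, 2054: 10 days.
Residual: 348 days.
Total: 28472 days.
28472 mod 7 = 3, so 3 days before Thursday is Monday.

Monday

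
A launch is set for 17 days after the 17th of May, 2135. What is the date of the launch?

the 3rd of June, 2135

Count 17 days after May 17, 2135:
May 2135: 31 − 17 = 14 days remain.
June 1–3, 2135: 3 days.
Total: 14 + 3 = 17 days.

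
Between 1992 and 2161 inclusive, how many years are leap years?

42

Years divisible by 4: 1992, 1996, …, 2160 — 43 in all.
Of these, 2100 is divisible by 100 but not 400, so not leap.
2000 is divisible by 400, so still leap.
Leap years: 43 − 1 = 42.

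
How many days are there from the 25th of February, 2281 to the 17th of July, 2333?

From February 25, 2281 to February 25, 2333: 52 years, of which 12 contain a Feb 29 — 40×365 + 12×366 = 18992 days.
(2300 is not a leap year (divisible by 100 but not 400).)
February 2333: 28 − 25 = 3 days remain (2333 is not a leap year, so February has 28 days).
Then March (31), April (30), May (31), June (30): 31 + 30 + 31 + 30 = 122 days.
July 1–17, 2333: 17 days.
Residual: 142 days.
Total: 19134 days.

19134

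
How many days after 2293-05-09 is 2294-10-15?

May 9, 2293 → May 9, 2294: 365 days.
May 2294: 31 − 9 = 22 days remain.
Then June (30), July (31), August (31), September (30): 30 + 31 + 31 + 30 = 122 days.
October 1–15, 2294: 15 days.
Residual: 159 days.
Total: 524 days.

524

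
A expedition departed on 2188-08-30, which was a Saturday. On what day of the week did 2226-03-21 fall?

Day-of-year of August 30, 2188: 243.
Day-of-year of March 21, 2226: 80.
2188 has 366 days, so 366 − 243 = 123 days remain in 2188.
Full years 2189–2225: 29 common + 8 leap = 29×365 + 8×366 = 13513 days.
Total: 123 + 13513 + 80 = 13716 days.
13716 mod 7 = 3, so 3 days after Saturday is Tuesday.

Tuesday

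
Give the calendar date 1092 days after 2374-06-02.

2377-05-29

Count 1092 days after June 2, 2374:
Day-of-year of June 2, 2374: 153.
Day-of-year of May 29, 2377: 149.
2374 has 365 days, so 365 − 153 = 212 days remain in 2374.
Full years: 2375: 365; 2376: 366. Sum = 731.
Total: 212 + 731 + 149 = 1092 days.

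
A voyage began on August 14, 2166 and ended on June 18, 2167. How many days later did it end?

308

August 2166: 31 − 14 = 17 days remain.
Then 9 full months totalling 273 days.
June 1–18, 2167: 18 days.
Total: 17 + 273 + 18 = 308 days.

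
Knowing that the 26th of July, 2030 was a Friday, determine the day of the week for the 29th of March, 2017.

Count forward from the earlier date (March 29, 2017) to the later (July 26, 2030):
Day-of-year of March 29, 2017: 88.
Day-of-year of July 26, 2030: 207.
2017 has 365 days, so 365 − 88 = 277 days remain in 2017.
Full years 2018–2029: 9 common + 3 leap = 9×365 + 3×366 = 4383 days.
Total: 277 + 4383 + 207 = 4867 days.
4867 mod 7 = 2, so 2 days before Friday is Wednesday.

Wednesday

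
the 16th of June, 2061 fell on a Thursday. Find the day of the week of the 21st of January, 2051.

Saturday

Count forward from the earlier date (January 21, 2051) to the later (June 16, 2061):
Day-of-year of January 21, 2051: 21.
Day-of-year of June 16, 2061: 167.
2051 has 365 days, so 365 − 21 = 344 days remain in 2051.
Full years 2052–2060: 6 common + 3 leap = 6×365 + 3×366 = 3288 days.
Total: 344 + 3288 + 167 = 3799 days.
3799 mod 7 = 5, so 5 days before Thursday is Saturday.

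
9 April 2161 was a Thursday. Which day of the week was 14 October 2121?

Count forward from the earlier date (October 14, 2121) to the later (April 9, 2161):
Day-of-year of October 14, 2121: 287.
Day-of-year of April 9, 2161: 99.
2121 has 365 days, so 365 − 287 = 78 days remain in 2121.
Full years 2122–2160: 29 common + 10 leap = 29×365 + 10×366 = 14245 days.
Total: 78 + 14245 + 99 = 14422 days.
14422 mod 7 = 2, so 2 days before Thursday is Tuesday.

Tuesday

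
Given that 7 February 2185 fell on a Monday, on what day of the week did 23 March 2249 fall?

Friday

From February 7, 2185 to February 7, 2249: 64 years, of which 15 contain a Feb 29 — 49×365 + 15×366 = 23375 days.
(2200 is not a leap year (divisible by 100 but not 400).)
February 2249: 28 − 7 = 21 days remain (2249 is not a leap year, so February has 28 days).
March 1–23, 2249: 23 days.
Residual: 44 days.
Total: 23419 days.
23419 mod 7 = 4, so 4 days after Monday is Friday.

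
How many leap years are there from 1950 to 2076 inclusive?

Years divisible by 4: 1952, 1956, …, 2076 — 32 in all.
2000 is divisible by 400, so still leap.
No century exceptions apply. Count: 32.

32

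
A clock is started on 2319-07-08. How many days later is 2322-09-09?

1159

July 8, 2319 → July 8, 2320: 366 days (2320 is a leap year).
July 8, 2320 → July 8, 2321: 365 days.
July 8, 2321 → July 8, 2322: 365 days.
July 2322: 31 − 8 = 23 days remain.
Then August (31): 31 days.
September 1–9, 2322: 9 days.
Residual: 63 days.
Total: 1159 days.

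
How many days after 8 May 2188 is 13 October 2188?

158

May 2188: 31 − 8 = 23 days remain.
Then June (30), July (31), August (31), September (30): 30 + 31 + 31 + 30 = 122 days.
October 1–13, 2188: 13 days.
Total: 23 + 122 + 13 = 158 days.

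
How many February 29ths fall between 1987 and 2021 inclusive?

9

Years divisible by 4 in [1987, 2021]: 1988, 1992, 1996, 2000, 2004, 2008, 2012, 2016, 2020.
2000 is divisible by 400, so still leap.
No century exceptions apply. Count: 9.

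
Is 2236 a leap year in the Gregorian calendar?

2236 is a leap year.

Yes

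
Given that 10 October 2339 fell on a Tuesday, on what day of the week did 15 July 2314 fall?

Count forward from the earlier date (July 15, 2314) to the later (October 10, 2339):
Day-of-year of July 15, 2314: 196.
Day-of-year of October 10, 2339: 283.
2314 has 365 days, so 365 − 196 = 169 days remain in 2314.
Full years 2315–2338: 18 common + 6 leap = 18×365 + 6×366 = 8766 days.
Total: 169 + 8766 + 283 = 9218 days.
9218 mod 7 = 6, so 6 days before Tuesday is Wednesday.

Wednesday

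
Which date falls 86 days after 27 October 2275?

21 January 2276

Count 86 days after October 27, 2275:
Day-of-year of October 27, 2275: 300.
Day-of-year of January 21, 2276: 21.
2275 has 365 days, so 365 − 300 = 65 days remain in 2275.
Total: 65 + 21 = 86 days.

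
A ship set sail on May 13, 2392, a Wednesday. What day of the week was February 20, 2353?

Friday

Count forward from the earlier date (February 20, 2353) to the later (May 13, 2392):
From February 20, 2353 to February 20, 2392: 39 years, of which 9 contain a Feb 29 — 30×365 + 9×366 = 14244 days.
February 2392: 29 − 20 = 9 days remain (2392 is a leap year, so February has 29 days).
Then March (31), April (30): 31 + 30 = 61 days.
May 1–13, 2392: 13 days.
Residual: 83 days.
Total: 14327 days.
14327 mod 7 = 5, so 5 days before Wednesday is Friday.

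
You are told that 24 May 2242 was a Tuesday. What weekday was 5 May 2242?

Count forward from the earlier date (May 5, 2242) to the later (May 24, 2242):
Within May 2242: 24 − 5 = 19 days.
19 mod 7 = 5, so 5 days before Tuesday is Thursday.

Thursday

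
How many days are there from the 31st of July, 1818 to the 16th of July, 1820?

July 31, 1818 → July 31, 1819: 365 days.
July 1819: 31 − 31 = 0 days remain.
Then 11 full months totalling 335 days.
July 1–16, 1820: 16 days.
Residual: 351 days.
Total: 716 days.

716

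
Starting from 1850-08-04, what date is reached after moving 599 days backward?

1848-12-13

Count 599 days before August 4, 1850:
Day-of-year of December 13, 1848: 348.
Day-of-year of August 4, 1850: 216.
1848 has 366 days, so 366 − 348 = 18 days remain in 1848.
Full years: 1849: 365. Sum = 365.
Total: 18 + 365 + 216 = 599 days.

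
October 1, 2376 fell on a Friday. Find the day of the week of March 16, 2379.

Friday

October 1, 2376 → October 1, 2377: 365 days.
October 1, 2377 → October 1, 2378: 365 days.
October 2378: 31 − 1 = 30 days remain.
Then November (30), December (31), January (31), February 2379 (28): 30 + 31 + 31 + 28 = 120 days.
March 1–16, 2379: 16 days.
Residual: 166 days.
Total: 896 days.
896 is a multiple of 7, so March 16, 2379 falls on the same weekday: Friday.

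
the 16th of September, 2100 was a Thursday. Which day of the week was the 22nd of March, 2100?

Monday

Count forward from the earlier date (March 22, 2100) to the later (September 16, 2100):
March 2100: 31 − 22 = 9 days remain.
Then April (30), May (31), June (30), July (31), August (31): 30 + 31 + 30 + 31 + 31 = 153 days.
September 1–16, 2100: 16 days.
Total: 9 + 153 + 16 = 178 days.
178 mod 7 = 3, so 3 days before Thursday is Monday.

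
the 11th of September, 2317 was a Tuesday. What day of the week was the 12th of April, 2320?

Monday

Day-of-year of September 11, 2317: 254.
Day-of-year of April 12, 2320: 103.
2317 has 365 days, so 365 − 254 = 111 days remain in 2317.
Full years: 2318: 365; 2319: 365. Sum = 730.
Total: 111 + 730 + 103 = 944 days.
944 mod 7 = 6, so 6 days after Tuesday is Monday.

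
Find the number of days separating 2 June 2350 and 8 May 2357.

Day-of-year of June 2, 2350: 153.
Day-of-year of May 8, 2357: 128.
2350 has 365 days, so 365 − 153 = 212 days remain in 2350.
Full years: 2351: 365; 2352: 366; 2353: 365; 2354: 365; 2355: 365; 2356: 366. Sum = 2192.
Total: 212 + 2192 + 128 = 2532 days.

2532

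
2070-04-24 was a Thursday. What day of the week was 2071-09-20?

April 24, 2070 → April 24, 2071: 365 days.
April 2071: 30 − 24 = 6 days remain.
Then May (31), June (30), July (31), August (31): 31 + 30 + 31 + 31 = 123 days.
September 1–20, 2071: 20 days.
Residual: 149 days.
Total: 514 days.
514 mod 7 = 3, so 3 days after Thursday is Sunday.

Sunday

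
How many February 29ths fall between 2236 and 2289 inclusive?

Years divisible by 4: 2236, 2240, …, 2288 — 14 in all.
No century exceptions apply. Count: 14.

14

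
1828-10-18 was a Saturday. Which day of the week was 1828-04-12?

Saturday

Count forward from the earlier date (April 12, 1828) to the later (October 18, 1828):
April 1828: 30 − 12 = 18 days remain.
Then May (31), June (30), July (31), August (31), September (30): 31 + 30 + 31 + 31 + 30 = 153 days.
October 1–18, 1828: 18 days.
Total: 18 + 153 + 18 = 189 days.
189 is a multiple of 7, so 1828-04-12 falls on the same weekday: Saturday.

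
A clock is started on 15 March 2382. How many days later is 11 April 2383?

March 2382: 31 − 15 = 16 days remain.
Then 12 full months totalling 365 days.
April 1–11, 2383: 11 days.
Total: 16 + 365 + 11 = 392 days.

392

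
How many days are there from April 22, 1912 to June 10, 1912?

49

April 1912: 30 − 22 = 8 days remain.
Then May (31): 31 days.
June 1–10, 1912: 10 days.
Total: 8 + 31 + 10 = 49 days.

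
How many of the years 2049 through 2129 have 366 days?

19

Years divisible by 4: 2052, 2056, …, 2128 — 20 in all.
Of these, 2100 is divisible by 100 but not 400, so not leap.
Leap years: 20 − 1 = 19.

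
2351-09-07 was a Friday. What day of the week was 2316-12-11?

Count forward from the earlier date (December 11, 2316) to the later (September 7, 2351):
Day-of-year of December 11, 2316: 346.
Day-of-year of September 7, 2351: 250.
2316 has 366 days, so 366 − 346 = 20 days remain in 2316.
Full years 2317–2350: 26 common + 8 leap = 26×365 + 8×366 = 12418 days.
Total: 20 + 12418 + 250 = 12688 days.
12688 mod 7 = 4, so 4 days before Friday is Monday.

Monday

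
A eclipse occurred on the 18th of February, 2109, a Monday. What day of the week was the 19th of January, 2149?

From February 18, 2109 to February 18, 2148: 39 years, of which 9 contain a Feb 29 — 30×365 + 9×366 = 14244 days.
February 2148: 29 − 18 = 11 days remain (2148 is a leap year, so February has 29 days).
Then 10 full months totalling 306 days.
January 1–19, 2149: 19 days.
Residual: 336 days.
Total: 14580 days.
14580 mod 7 = 6, so 6 days after Monday is Sunday.

Sunday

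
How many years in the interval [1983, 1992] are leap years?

3

Years divisible by 4 in [1983, 1992]: 1984, 1988, 1992.
No century exceptions apply. Count: 3.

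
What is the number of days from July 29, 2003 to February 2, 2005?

554

Day-of-year of July 29, 2003: 210.
Day-of-year of February 2, 2005: 33.
2003 has 365 days, so 365 − 210 = 155 days remain in 2003.
Full years: 2004: 366. Sum = 366.
Total: 155 + 366 + 33 = 554 days.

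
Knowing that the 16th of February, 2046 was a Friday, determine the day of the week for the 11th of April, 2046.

February 2046: 28 − 16 = 12 days remain (2046 is not a leap year, so February has 28 days).
Then March (31): 31 days.
April 1–11, 2046: 11 days.
Total: 12 + 31 + 11 = 54 days.
54 mod 7 = 5, so 5 days after Friday is Wednesday.

Wednesday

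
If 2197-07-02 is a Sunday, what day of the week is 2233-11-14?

Day-of-year of July 2, 2197: 183.
Day-of-year of November 14, 2233: 318.
2197 has 365 days, so 365 − 183 = 182 days remain in 2197.
Full years 2198–2232: 27 common + 8 leap = 27×365 + 8×366 = 12783 days.
Total: 182 + 12783 + 318 = 13283 days.
13283 mod 7 = 4, so 4 days after Sunday is Thursday.

Thursday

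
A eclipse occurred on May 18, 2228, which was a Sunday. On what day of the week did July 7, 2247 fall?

Wednesday

Day-of-year of May 18, 2228: 139.
Day-of-year of July 7, 2247: 188.
2228 has 366 days, so 366 − 139 = 227 days remain in 2228.
Full years 2229–2246: 14 common + 4 leap = 14×365 + 4×366 = 6574 days.
Total: 227 + 6574 + 188 = 6989 days.
6989 mod 7 = 3, so 3 days after Sunday is Wednesday.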